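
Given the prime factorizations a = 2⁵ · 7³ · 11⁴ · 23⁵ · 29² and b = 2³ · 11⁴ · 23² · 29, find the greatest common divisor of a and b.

1796860648

min exponent per shared prime: 2³ · 11⁴ · 23² · 29 = 1796860648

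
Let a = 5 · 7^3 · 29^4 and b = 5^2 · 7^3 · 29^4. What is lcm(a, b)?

max exponent per prime: 5^2 · 7^3 · 29^4 = 6064934575

6064934575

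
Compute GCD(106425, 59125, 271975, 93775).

275

106425 = 3² · 5² · 11 · 43; 59125 = 5³ · 11 · 43; 271975 = 5² · 11 · 23 · 43; 93775 = 5² · 11² · 31
gcd takes min exponent of each prime: 5² · 11 = 275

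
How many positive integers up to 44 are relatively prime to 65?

33

65 = 5·13. Inclusion–exclusion on these primes:
44 − ⌊44/5⌋ − ⌊44/13⌋ + ⌊44/65⌋ = 33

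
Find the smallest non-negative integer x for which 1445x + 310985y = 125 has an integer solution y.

49069

gcd(1445, 310985) = 5 (Euclid: 310985 = 215·1445 + 310; 1445 = 4·310 + 205; 310 = 1·205 + 105; 205 = 1·105 + 100; 105 = 1·100 + 5; 100 = 20·5 + 0), and 5 | 125.
Extended Euclid: 1445·(-3013) + 310985·(14) = 5. Scale by 25: x₀ = -75325.
General solution x = x₀ + 62197t; reducing mod 62197 gives x = 49069 (and y = -228).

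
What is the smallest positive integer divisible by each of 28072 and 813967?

28072 = 2³ · 11² · 29; 813967 = 7 · 11² · 31²
max exponents: 2³ · 7 · 11² · 29 · 31² = 188840344

188840344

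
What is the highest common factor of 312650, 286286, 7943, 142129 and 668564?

169

312650 = 2 · 5² · 13² · 37; 286286 = 2 · 7 · 11² · 13²; 7943 = 13² · 47; 142129 = 13² · 29²; 668564 = 2² · 13² · 23 · 43
gcd takes min exponent of each prime: 13² = 169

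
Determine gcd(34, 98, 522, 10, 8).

2

34 = 2 · 17; 98 = 2 · 7²; 522 = 2 · 3² · 29; 10 = 2 · 5; 8 = 2³
gcd takes min exponent of each prime: 2 = 2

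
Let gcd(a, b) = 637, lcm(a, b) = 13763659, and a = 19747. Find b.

Using ab = gcd(a,b)·lcm(a,b) = 637·13763659 = 8767450783, we get b = 8767450783/19747 = 443989.

443989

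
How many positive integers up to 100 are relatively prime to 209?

209 = 11·19. Inclusion–exclusion on these primes:
100 − ⌊100/11⌋ − ⌊100/19⌋ + ⌊100/209⌋ = 86

86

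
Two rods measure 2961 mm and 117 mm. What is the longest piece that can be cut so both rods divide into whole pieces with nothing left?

9

2961 = 3² · 7 · 47
117 = 3² · 13
Common: 3² = 9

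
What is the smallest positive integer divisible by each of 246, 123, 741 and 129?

246 = 2 · 3 · 41; 123 = 3 · 41; 741 = 3 · 13 · 19; 129 = 3 · 43
lcm takes max exponent of each prime: 2 · 3 · 13 · 19 · 41 · 43 = 2612766

2612766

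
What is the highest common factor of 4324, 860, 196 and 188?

4

gcd(4324, 860): 4324 = 5·860 + 24; 860 = 35·24 + 20; 24 = 1·20 + 4; 20 = 5·4 + 0 → 4
gcd(4, 196): 196 = 49·4 + 0 → 4
gcd(4, 188): 188 = 47·4 + 0 → 4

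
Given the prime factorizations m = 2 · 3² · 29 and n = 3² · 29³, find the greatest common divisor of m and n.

261

min exponent per shared prime: 3² · 29 = 261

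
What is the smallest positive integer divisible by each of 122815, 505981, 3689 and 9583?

lcm(122815, 505981) = 122815·505981/gcd = 62142056515/7 = 8877436645
lcm(8877436645, 3689) = 8877436645·3689/gcd = 32748863783405/7 = 4678409111915
lcm(4678409111915, 9583) = 4678409111915·9583/gcd = 44833194519481445/7 = 6404742074211635

6404742074211635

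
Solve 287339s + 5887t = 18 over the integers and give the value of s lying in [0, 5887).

4829

Euclid: 287339 = 48·5887 + 4763; 5887 = 1·4763 + 1124; 4763 = 4·1124 + 267; 1124 = 4·267 + 56; 267 = 4·56 + 43; 56 = 1·43 + 13; 43 = 3·13 + 4; 13 = 3·4 + 1; 4 = 4·1 + 0 → gcd = 1; 18 = 1·18.
Back-substitution yields 287339·(-1367) + 5887·(66722) = 1, so one solution is s = -1367·18 = -24606, t = 66722·18 = 1200996.
Solutions in s differ by 5887/1 = 5887; the one in [0, 5887) is -24606 mod 5887 = 4829.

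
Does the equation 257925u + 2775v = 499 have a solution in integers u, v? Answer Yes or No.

By Bézout, 257925u + 2775v = 499 has integer solutions iff gcd(257925, 2775) | 499.
Euclid: 257925 = 92·2775 + 2625; 2775 = 1·2625 + 150; 2625 = 17·150 + 75; 150 = 2·75 + 0. gcd = 75; 499 mod 75 = 49. No.

No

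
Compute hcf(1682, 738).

2

Euclid: 1682 = 2·738 + 206; 738 = 3·206 + 120; 206 = 1·120 + 86; 120 = 1·86 + 34; 86 = 2·34 + 18; 34 = 1·18 + 16; 18 = 1·16 + 2; 16 = 8·2 + 0. Last nonzero remainder: 2.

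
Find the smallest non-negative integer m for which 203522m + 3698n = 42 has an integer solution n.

Reduce mod 3698: 203522m ≡ 42 (mod 3698). With g = gcd(203522, 3698) = 2 dividing 42, divide through: 101761m ≡ 21 (mod 1849).
Since gcd(101761, 1849) = 1, m ≡ 21·(101761)⁻¹ ≡ 1261 (mod 1849). Smallest non-negative: 1261.

1261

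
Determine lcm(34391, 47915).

235406395

34391 = 7 · 17³; 47915 = 5 · 7 · 37²
max exponents: 5 · 7 · 17³ · 37² = 235406395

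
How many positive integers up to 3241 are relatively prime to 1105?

2253

1105 = 5·13·17. Inclusion–exclusion on these primes:
3241 − ⌊3241/5⌋ − ⌊3241/13⌋ − ⌊3241/17⌋ + ⌊3241/65⌋ + ⌊3241/85⌋ + ⌊3241/221⌋ − ⌊3241/1105⌋ = 2253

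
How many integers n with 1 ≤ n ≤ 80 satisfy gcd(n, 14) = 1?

34

14 = 2·7. Inclusion–exclusion on these primes:
80 − ⌊80/2⌋ − ⌊80/7⌋ + ⌊80/14⌋ = 34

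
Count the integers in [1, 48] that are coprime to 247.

247 = 13·19. Inclusion–exclusion on these primes:
48 − ⌊48/13⌋ − ⌊48/19⌋ + ⌊48/247⌋ = 43

43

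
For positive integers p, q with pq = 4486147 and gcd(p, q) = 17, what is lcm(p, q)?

263891

For any two positive integers, gcd × lcm equals their product. Hence lcm = 4486147 / 17 = 263891.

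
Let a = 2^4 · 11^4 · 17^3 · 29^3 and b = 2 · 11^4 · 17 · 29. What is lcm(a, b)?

28069293466192

max exponent per prime: 2^4 · 11^4 · 17^3 · 29^3 = 28069293466192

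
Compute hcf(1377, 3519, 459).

153

gcd(1377, 3519): 3519 = 2·1377 + 765; 1377 = 1·765 + 612; 765 = 1·612 + 153; 612 = 4·153 + 0 → 153
gcd(153, 459): 459 = 3·153 + 0 → 153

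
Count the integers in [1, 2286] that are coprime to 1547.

Prime factors of 1547: 7, 13, 17. Count integers ≤ 2286 divisible by none of them.
By inclusion–exclusion: 2286 − ⌊2286/7⌋ − ⌊2286/13⌋ − ⌊2286/17⌋ + ⌊2286/91⌋ + ⌊2286/119⌋ + ⌊2286/221⌋ − ⌊2286/1547⌋ = 1704.

1704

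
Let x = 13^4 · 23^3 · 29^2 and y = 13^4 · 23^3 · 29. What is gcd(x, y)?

min exponent per shared prime: 13^4 · 23^3 · 29 = 10077548923

10077548923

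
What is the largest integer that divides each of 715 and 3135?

55

715 = 5 · 11 · 13
3135 = 3 · 5 · 11 · 19
Common: 5 · 11 = 55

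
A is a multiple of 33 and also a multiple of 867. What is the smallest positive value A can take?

gcd first: 867 = 26·33 + 9; 33 = 3·9 + 6; 9 = 1·6 + 3; 6 = 2·3 + 0 → gcd = 3
lcm = 33·867/gcd = 28611/3 = 9537

9537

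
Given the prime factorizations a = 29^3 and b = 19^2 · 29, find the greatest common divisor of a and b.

min exponent per shared prime: 29 = 29

29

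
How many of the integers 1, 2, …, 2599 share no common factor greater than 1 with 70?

891

Prime factors of 70: 2, 5, 7. Count integers ≤ 2599 divisible by none of them.
By inclusion–exclusion: 2599 − ⌊2599/2⌋ − ⌊2599/5⌋ − ⌊2599/7⌋ + ⌊2599/10⌋ + ⌊2599/14⌋ + ⌊2599/35⌋ − ⌊2599/70⌋ = 891.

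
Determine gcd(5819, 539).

5819 = 11 · 23²
539 = 7² · 11
Common: 11 = 11

11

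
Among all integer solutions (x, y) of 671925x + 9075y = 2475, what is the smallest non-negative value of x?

55

Euclid: 671925 = 74·9075 + 375; 9075 = 24·375 + 75; 375 = 5·75 + 0 → gcd = 75; 2475 = 75·33.
Back-substitution yields 671925·(-24) + 9075·(1777) = 75, so one solution is x = -24·33 = -792, y = 1777·33 = 58641.
Solutions in x differ by 9075/75 = 121; the one in [0, 121) is -792 mod 121 = 55.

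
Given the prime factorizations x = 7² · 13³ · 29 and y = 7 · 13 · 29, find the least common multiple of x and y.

3121937

max exponent per prime: 7² · 13³ · 29 = 3121937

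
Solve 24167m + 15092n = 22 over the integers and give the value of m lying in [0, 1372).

306

Euclid: 24167 = 1·15092 + 9075; 15092 = 1·9075 + 6017; 9075 = 1·6017 + 3058; 6017 = 1·3058 + 2959; 3058 = 1·2959 + 99; 2959 = 29·99 + 88; 99 = 1·88 + 11; 88 = 8·11 + 0 → gcd = 11; 22 = 11·2.
Back-substitution yields 24167·(153) + 15092·(-245) = 11, so one solution is m = 153·2 = 306, n = -245·2 = -490.
Solutions in m differ by 15092/11 = 1372; the one in [0, 1372) is 306 mod 1372 = 306.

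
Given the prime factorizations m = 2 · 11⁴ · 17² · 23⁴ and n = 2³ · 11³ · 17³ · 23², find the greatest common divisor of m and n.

min exponent per shared prime: 2 · 11³ · 17² · 23² = 406969222

406969222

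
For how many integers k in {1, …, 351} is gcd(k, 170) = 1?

Prime factors of 170: 2, 5, 17. Count integers ≤ 351 divisible by none of them.
By inclusion–exclusion: 351 − ⌊351/2⌋ − ⌊351/5⌋ − ⌊351/17⌋ + ⌊351/10⌋ + ⌊351/34⌋ + ⌊351/85⌋ − ⌊351/170⌋ = 133.

133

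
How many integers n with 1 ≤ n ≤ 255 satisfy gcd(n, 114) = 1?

Prime factors of 114: 2, 3, 19. Count integers ≤ 255 divisible by none of them.
By inclusion–exclusion: 255 − ⌊255/2⌋ − ⌊255/3⌋ − ⌊255/19⌋ + ⌊255/6⌋ + ⌊255/38⌋ + ⌊255/57⌋ − ⌊255/114⌋ = 80.

80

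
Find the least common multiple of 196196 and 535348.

2387116732

gcd first: 535348 = 2·196196 + 142956; 196196 = 1·142956 + 53240; 142956 = 2·53240 + 36476; 53240 = 1·36476 + 16764; 36476 = 2·16764 + 2948; 16764 = 5·2948 + 2024; 2948 = 1·2024 + 924; 2024 = 2·924 + 176; 924 = 5·176 + 44; 176 = 4·44 + 0 → gcd = 44
lcm = 196196·535348/gcd = 105033136208/44 = 2387116732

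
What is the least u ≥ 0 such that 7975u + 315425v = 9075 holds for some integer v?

Reduce mod 315425: 7975u ≡ 9075 (mod 315425). With g = gcd(7975, 315425) = 275 dividing 9075, divide through: 29u ≡ 33 (mod 1147).
Since gcd(29, 1147) = 1, u ≡ 33·(29)⁻¹ ≡ 278 (mod 1147). Smallest non-negative: 278.

278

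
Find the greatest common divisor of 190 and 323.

Euclid: 323 = 1·190 + 133; 190 = 1·133 + 57; 133 = 2·57 + 19; 57 = 3·19 + 0. Last nonzero remainder: 19.

19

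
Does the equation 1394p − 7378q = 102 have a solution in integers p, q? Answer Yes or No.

By Bézout, 1394p − 7378q = 102 has integer solutions iff gcd(1394, 7378) | 102.
Euclid: 7378 = 5·1394 + 408; 1394 = 3·408 + 170; 408 = 2·170 + 68; 170 = 2·68 + 34; 68 = 2·34 + 0. gcd = 34; 102 mod 34 = 0. Yes.

Yes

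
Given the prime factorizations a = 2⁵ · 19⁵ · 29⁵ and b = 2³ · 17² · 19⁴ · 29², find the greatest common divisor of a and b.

876799688

min exponent per shared prime: 2³ · 19⁴ · 29² = 876799688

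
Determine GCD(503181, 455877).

9

503181 = 3² · 7³ · 163
455877 = 3² · 37³
Common: 3² = 9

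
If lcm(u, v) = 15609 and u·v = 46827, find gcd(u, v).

gcd·lcm = product, so gcd = 46827/15609 = 3.

3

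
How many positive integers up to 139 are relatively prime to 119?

Prime factors of 119: 7, 17. Count integers ≤ 139 divisible by none of them.
By inclusion–exclusion: 139 − ⌊139/7⌋ − ⌊139/17⌋ + ⌊139/119⌋ = 113.

113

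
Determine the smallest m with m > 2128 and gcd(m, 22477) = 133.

gcd(m, 22477) = 133 forces 133 | m; write m = 133s. Then gcd(133s, 133·169) = 133·gcd(s, 169), so need gcd(s, 169) = 1.
133s > 2128 gives s ≥ 17. The least s ≥ 17 coprime to 169 is 17, so m = 133·17 = 2261.

2261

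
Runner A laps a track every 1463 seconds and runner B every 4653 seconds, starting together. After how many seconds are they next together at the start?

gcd first: 4653 = 3·1463 + 264; 1463 = 5·264 + 143; 264 = 1·143 + 121; 143 = 1·121 + 22; 121 = 5·22 + 11; 22 = 2·11 + 0 → gcd = 11
lcm = 1463·4653/gcd = 6807339/11 = 618849

618849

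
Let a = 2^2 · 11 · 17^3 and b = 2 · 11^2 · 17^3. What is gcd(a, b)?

min exponent per shared prime: 2 · 11 · 17^3 = 108086

108086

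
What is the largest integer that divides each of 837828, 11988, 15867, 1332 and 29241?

gcd(837828, 11988): 837828 = 69·11988 + 10656; 11988 = 1·10656 + 1332; 10656 = 8·1332 + 0 → 1332
gcd(1332, 15867): 15867 = 11·1332 + 1215; 1332 = 1·1215 + 117; 1215 = 10·117 + 45; 117 = 2·45 + 27; 45 = 1·27 + 18; 27 = 1·18 + 9; 18 = 2·9 + 0 → 9
gcd(9, 1332): 1332 = 148·9 + 0 → 9
gcd(9, 29241): 29241 = 3249·9 + 0 → 9

9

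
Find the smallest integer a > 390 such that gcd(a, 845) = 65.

455

Multiples of 65 above 390: 65·7, 65·8, … . Need the cofactor coprime to 845/65 = 13.
Checking s = 7, 8, … the first with gcd(s, 13) = 1 is s = 7, giving 455.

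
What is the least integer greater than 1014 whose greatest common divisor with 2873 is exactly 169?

gcd(t, 2873) = 169 forces 169 | t; write t = 169s. Then gcd(169s, 169·17) = 169·gcd(s, 17), so need gcd(s, 17) = 1.
169s > 1014 gives s ≥ 7. The least s ≥ 7 coprime to 17 is 7, so t = 169·7 = 1183.

1183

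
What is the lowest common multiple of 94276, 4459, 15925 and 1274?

lcm(94276, 4459) = 94276·4459/gcd = 420376684/637 = 659932
lcm(659932, 15925) = 659932·15925/gcd = 10509417100/637 = 16498300
lcm(16498300, 1274) = 16498300·1274/gcd = 21018834200/1274 = 16498300

16498300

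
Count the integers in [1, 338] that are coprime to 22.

154

Prime factors of 22: 2, 11. Count integers ≤ 338 divisible by none of them.
By inclusion–exclusion: 338 − ⌊338/2⌋ − ⌊338/11⌋ + ⌊338/22⌋ = 154.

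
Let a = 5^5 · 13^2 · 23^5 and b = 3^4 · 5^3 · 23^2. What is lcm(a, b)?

max exponent per prime: 3^4 · 5^5 · 13^2 · 23^5 = 275334685396875

275334685396875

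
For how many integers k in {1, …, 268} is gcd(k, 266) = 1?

109

Prime factors of 266: 2, 7, 19. Count integers ≤ 268 divisible by none of them.
By inclusion–exclusion: 268 − ⌊268/2⌋ − ⌊268/7⌋ − ⌊268/19⌋ + ⌊268/14⌋ + ⌊268/38⌋ + ⌊268/133⌋ − ⌊268/266⌋ = 109.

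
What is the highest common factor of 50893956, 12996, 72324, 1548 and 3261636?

gcd(50893956, 12996): 50893956 = 3916·12996 + 1620; 12996 = 8·1620 + 36; 1620 = 45·36 + 0 → 36
gcd(36, 72324): 72324 = 2009·36 + 0 → 36
gcd(36, 1548): 1548 = 43·36 + 0 → 36
gcd(36, 3261636): 3261636 = 90601·36 + 0 → 36

36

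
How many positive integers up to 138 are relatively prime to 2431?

Prime factors of 2431: 11, 13, 17. Count integers ≤ 138 divisible by none of them.
By inclusion–exclusion: 138 − ⌊138/11⌋ − ⌊138/13⌋ − ⌊138/17⌋ + ⌊138/143⌋ + ⌊138/187⌋ + ⌊138/221⌋ − ⌊138/2431⌋ = 108.

108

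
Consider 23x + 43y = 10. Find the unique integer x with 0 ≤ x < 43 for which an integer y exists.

21

Reduce mod 43: 23x ≡ 10 (mod 43). With g = gcd(23, 43) = 1 dividing 10, divide through: 23x ≡ 10 (mod 43).
Since gcd(23, 43) = 1, x ≡ 10·(23)⁻¹ ≡ 21 (mod 43). Smallest non-negative: 21.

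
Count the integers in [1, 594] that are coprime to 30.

159

Prime factors of 30: 2, 3, 5. Count integers ≤ 594 divisible by none of them.
By inclusion–exclusion: 594 − ⌊594/2⌋ − ⌊594/3⌋ − ⌊594/5⌋ + ⌊594/6⌋ + ⌊594/10⌋ + ⌊594/15⌋ − ⌊594/30⌋ = 159.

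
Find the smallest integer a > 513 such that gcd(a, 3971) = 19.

532

3971 = 19·209. Any a with gcd(a, 3971) = 19 is a multiple of 19, say 19s, with s coprime to 209.
Need s > 513/19, so s ≥ 28. First s ≥ 28 with gcd(s, 209) = 1 is s = 28. Thus a = 19·28 = 532.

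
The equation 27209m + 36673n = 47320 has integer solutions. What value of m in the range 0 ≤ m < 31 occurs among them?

26

Euclid: 36673 = 1·27209 + 9464; 27209 = 2·9464 + 8281; 9464 = 1·8281 + 1183; 8281 = 7·1183 + 0 → gcd = 1183; 47320 = 1183·40.
Back-substitution yields 27209·(-4) + 36673·(3) = 1183, so one solution is m = -4·40 = -160, n = 3·40 = 120.
Solutions in m differ by 36673/1183 = 31; the one in [0, 31) is -160 mod 31 = 26.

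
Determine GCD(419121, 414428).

419121 = 3³ · 19² · 43
414428 = 2² · 7 · 19² · 41
Common: 19² = 361

361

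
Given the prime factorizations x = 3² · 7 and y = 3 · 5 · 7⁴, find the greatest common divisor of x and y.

min exponent per shared prime: 3 · 7 = 21

21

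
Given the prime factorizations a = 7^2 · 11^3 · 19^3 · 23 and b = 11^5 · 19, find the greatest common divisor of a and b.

25289

min exponent per shared prime: 11^3 · 19 = 25289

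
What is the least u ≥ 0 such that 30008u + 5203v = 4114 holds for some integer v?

Euclid: 30008 = 5·5203 + 3993; 5203 = 1·3993 + 1210; 3993 = 3·1210 + 363; 1210 = 3·363 + 121; 363 = 3·121 + 0 → gcd = 121; 4114 = 121·34.
Back-substitution yields 30008·(-13) + 5203·(75) = 121, so one solution is u = -13·34 = -442, v = 75·34 = 2550.
Solutions in u differ by 5203/121 = 43; the one in [0, 43) is -442 mod 43 = 31.

31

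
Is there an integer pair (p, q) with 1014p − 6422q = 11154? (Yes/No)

By Bézout, 1014p − 6422q = 11154 has integer solutions iff gcd(1014, 6422) | 11154.
Euclid: 6422 = 6·1014 + 338; 1014 = 3·338 + 0. gcd = 338; 11154 mod 338 = 0. Yes.

Yes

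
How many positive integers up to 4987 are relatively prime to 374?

374 = 2·11·17. Inclusion–exclusion on these primes:
4987 − ⌊4987/2⌋ − ⌊4987/11⌋ − ⌊4987/17⌋ + ⌊4987/22⌋ + ⌊4987/34⌋ + ⌊4987/187⌋ − ⌊4987/374⌋ = 2133

2133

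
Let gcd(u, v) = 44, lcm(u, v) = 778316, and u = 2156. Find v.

15884

u·v = gcd·lcm = 44·778316 = 34245904, so v = 34245904/2156 = 15884.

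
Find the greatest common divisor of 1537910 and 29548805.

605

Euclid: 29548805 = 19·1537910 + 328515; 1537910 = 4·328515 + 223850; 328515 = 1·223850 + 104665; 223850 = 2·104665 + 14520; 104665 = 7·14520 + 3025; 14520 = 4·3025 + 2420; 3025 = 1·2420 + 605; 2420 = 4·605 + 0. Last nonzero remainder: 605.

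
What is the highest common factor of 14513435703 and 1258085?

Euclid: 14513435703 = 11536·1258085 + 167143; 1258085 = 7·167143 + 88084; 167143 = 1·88084 + 79059; 88084 = 1·79059 + 9025; 79059 = 8·9025 + 6859; 9025 = 1·6859 + 2166; 6859 = 3·2166 + 361; 2166 = 6·361 + 0. Last nonzero remainder: 361.

361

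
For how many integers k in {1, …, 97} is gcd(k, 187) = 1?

84

187 = 11·17. Inclusion–exclusion on these primes:
97 − ⌊97/11⌋ − ⌊97/17⌋ + ⌊97/187⌋ = 84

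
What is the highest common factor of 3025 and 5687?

121

Euclid: 5687 = 1·3025 + 2662; 3025 = 1·2662 + 363; 2662 = 7·363 + 121; 363 = 3·121 + 0. Last nonzero remainder: 121.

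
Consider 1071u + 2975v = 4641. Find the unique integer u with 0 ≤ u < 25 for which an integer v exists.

gcd(1071, 2975) = 119 (Euclid: 2975 = 2·1071 + 833; 1071 = 1·833 + 238; 833 = 3·238 + 119; 238 = 2·119 + 0), and 119 | 4641.
Extended Euclid: 1071·(-11) + 2975·(4) = 119. Scale by 39: u₀ = -429.
General solution u = u₀ + 25t; reducing mod 25 gives u = 21 (and v = -6).

21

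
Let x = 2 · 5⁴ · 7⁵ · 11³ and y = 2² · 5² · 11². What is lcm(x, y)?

max exponent per prime: 2² · 5⁴ · 7⁵ · 11³ = 55925292500

55925292500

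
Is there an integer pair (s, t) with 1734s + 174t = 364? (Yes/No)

gcd(1734, 174): 1734 = 9·174 + 168; 174 = 1·168 + 6; 168 = 28·6 + 0 → 6
6 does not divide 364, so a solution does not exist.

No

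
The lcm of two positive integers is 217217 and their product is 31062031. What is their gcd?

gcd·lcm = product, so gcd = 31062031/217217 = 143.

143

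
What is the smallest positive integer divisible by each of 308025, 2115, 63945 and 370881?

596589904575

308025 = 3² · 5² · 37²; 2115 = 3² · 5 · 47; 63945 = 3² · 5 · 7² · 29; 370881 = 3² · 7² · 29²
lcm takes max exponent of each prime: 3² · 5² · 7² · 29² · 37² · 47 = 596589904575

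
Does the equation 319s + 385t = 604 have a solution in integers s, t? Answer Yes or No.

No

gcd(319, 385): 385 = 1·319 + 66; 319 = 4·66 + 55; 66 = 1·55 + 11; 55 = 5·11 + 0 → 11
11 does not divide 604, so a solution does not exist.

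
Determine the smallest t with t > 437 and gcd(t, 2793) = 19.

475

gcd(t, 2793) = 19 forces 19 | t; write t = 19s. Then gcd(19s, 19·147) = 19·gcd(s, 147), so need gcd(s, 147) = 1.
19s > 437 gives s ≥ 24. The least s ≥ 24 coprime to 147 is 25, so t = 19·25 = 475.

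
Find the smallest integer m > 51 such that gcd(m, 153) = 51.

gcd(m, 153) = 51 forces 51 | m; write m = 51s. Then gcd(51s, 51·3) = 51·gcd(s, 3), so need gcd(s, 3) = 1.
51s > 51 gives s ≥ 2. The least s ≥ 2 coprime to 3 is 2, so m = 51·2 = 102.

102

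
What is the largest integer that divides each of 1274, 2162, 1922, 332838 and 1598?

gcd(1274, 2162): 2162 = 1·1274 + 888; 1274 = 1·888 + 386; 888 = 2·386 + 116; 386 = 3·116 + 38; 116 = 3·38 + 2; 38 = 19·2 + 0 → 2
gcd(2, 1922): 1922 = 961·2 + 0 → 2
gcd(2, 332838): 332838 = 166419·2 + 0 → 2
gcd(2, 1598): 1598 = 799·2 + 0 → 2

2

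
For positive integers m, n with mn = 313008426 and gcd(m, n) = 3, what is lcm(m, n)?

For any two positive integers, gcd × lcm equals their product. Hence lcm = 313008426 / 3 = 104336142.

104336142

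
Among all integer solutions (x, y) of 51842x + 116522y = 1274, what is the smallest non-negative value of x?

gcd(51842, 116522) = 98 (Euclid: 116522 = 2·51842 + 12838; 51842 = 4·12838 + 490; 12838 = 26·490 + 98; 490 = 5·98 + 0), and 98 | 1274.
Extended Euclid: 51842·(-236) + 116522·(105) = 98. Scale by 13: x₀ = -3068.
General solution x = x₀ + 1189t; reducing mod 1189 gives x = 499 (and y = -222).

499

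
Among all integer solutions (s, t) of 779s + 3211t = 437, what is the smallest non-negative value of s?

83

Reduce mod 3211: 779s ≡ 437 (mod 3211). With g = gcd(779, 3211) = 19 dividing 437, divide through: 41s ≡ 23 (mod 169).
Since gcd(41, 169) = 1, s ≡ 23·(41)⁻¹ ≡ 83 (mod 169). Smallest non-negative: 83.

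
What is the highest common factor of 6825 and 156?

6825 = 3 · 5² · 7 · 13
156 = 2² · 3 · 13
Common: 3 · 13 = 39

39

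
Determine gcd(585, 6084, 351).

117

gcd(585, 6084): 6084 = 10·585 + 234; 585 = 2·234 + 117; 234 = 2·117 + 0 → 117
gcd(117, 351): 351 = 3·117 + 0 → 117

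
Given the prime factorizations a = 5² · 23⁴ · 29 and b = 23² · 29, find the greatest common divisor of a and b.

15341

min exponent per shared prime: 23² · 29 = 15341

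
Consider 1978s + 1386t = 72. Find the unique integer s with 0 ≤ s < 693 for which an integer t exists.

Euclid: 1978 = 1·1386 + 592; 1386 = 2·592 + 202; 592 = 2·202 + 188; 202 = 1·188 + 14; 188 = 13·14 + 6; 14 = 2·6 + 2; 6 = 3·2 + 0 → gcd = 2; 72 = 2·36.
Back-substitution yields 1978·(-199) + 1386·(284) = 2, so one solution is s = -199·36 = -7164, t = 284·36 = 10224.
Solutions in s differ by 1386/2 = 693; the one in [0, 693) is -7164 mod 693 = 459.

459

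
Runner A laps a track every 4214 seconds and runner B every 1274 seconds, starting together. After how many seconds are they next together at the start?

gcd first: 4214 = 3·1274 + 392; 1274 = 3·392 + 98; 392 = 4·98 + 0 → gcd = 98
lcm = 4214·1274/gcd = 5368636/98 = 54782

54782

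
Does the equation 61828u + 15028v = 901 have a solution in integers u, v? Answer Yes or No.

By Bézout, 61828u + 15028v = 901 has integer solutions iff gcd(61828, 15028) | 901.
Euclid: 61828 = 4·15028 + 1716; 15028 = 8·1716 + 1300; 1716 = 1·1300 + 416; 1300 = 3·416 + 52; 416 = 8·52 + 0. gcd = 52; 901 mod 52 = 17. No.

No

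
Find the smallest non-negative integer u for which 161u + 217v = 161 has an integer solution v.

1

Euclid: 217 = 1·161 + 56; 161 = 2·56 + 49; 56 = 1·49 + 7; 49 = 7·7 + 0 → gcd = 7; 161 = 7·23.
Back-substitution yields 161·(-4) + 217·(3) = 7, so one solution is u = -4·23 = -92, v = 3·23 = 69.
Solutions in u differ by 217/7 = 31; the one in [0, 31) is -92 mod 31 = 1.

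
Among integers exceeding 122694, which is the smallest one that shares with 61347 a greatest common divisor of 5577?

61347 = 5577·11. Any t with gcd(t, 61347) = 5577 is a multiple of 5577, say 5577s, with s coprime to 11.
Need s > 122694/5577, so s ≥ 23. First s ≥ 23 with gcd(s, 11) = 1 is s = 23. Thus t = 5577·23 = 128271.

128271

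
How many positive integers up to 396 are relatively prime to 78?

122

78 = 2·3·13. Inclusion–exclusion on these primes:
396 − ⌊396/2⌋ − ⌊396/3⌋ − ⌊396/13⌋ + ⌊396/6⌋ + ⌊396/26⌋ + ⌊396/39⌋ − ⌊396/78⌋ = 122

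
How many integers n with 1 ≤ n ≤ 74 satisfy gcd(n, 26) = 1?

Prime factors of 26: 2, 13. Count integers ≤ 74 divisible by none of them.
By inclusion–exclusion: 74 − ⌊74/2⌋ − ⌊74/13⌋ + ⌊74/26⌋ = 34.

34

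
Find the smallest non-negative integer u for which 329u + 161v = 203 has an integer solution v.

6

Reduce mod 161: 329u ≡ 203 (mod 161). With g = gcd(329, 161) = 7 dividing 203, divide through: 47u ≡ 29 (mod 23).
Since gcd(47, 23) = 1, u ≡ 29·(47)⁻¹ ≡ 6 (mod 23). Smallest non-negative: 6.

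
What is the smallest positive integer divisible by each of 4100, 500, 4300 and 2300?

4100 = 2² · 5² · 41; 500 = 2² · 5³; 4300 = 2² · 5² · 43; 2300 = 2² · 5² · 23
lcm takes max exponent of each prime: 2² · 5³ · 23 · 41 · 43 = 20274500

20274500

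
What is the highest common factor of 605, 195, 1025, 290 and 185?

5

605 = 5 · 11²; 195 = 3 · 5 · 13; 1025 = 5² · 41; 290 = 2 · 5 · 29; 185 = 5 · 37
gcd takes min exponent of each prime: 5 = 5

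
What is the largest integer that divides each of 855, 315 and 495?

45

gcd(855, 315): 855 = 2·315 + 225; 315 = 1·225 + 90; 225 = 2·90 + 45; 90 = 2·45 + 0 → 45
gcd(45, 495): 495 = 11·45 + 0 → 45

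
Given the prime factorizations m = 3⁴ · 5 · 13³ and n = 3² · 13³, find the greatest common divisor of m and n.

min exponent per shared prime: 3² · 13³ = 19773

19773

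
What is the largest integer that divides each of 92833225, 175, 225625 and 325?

gcd(92833225, 175): 92833225 = 530475·175 + 100; 175 = 1·100 + 75; 100 = 1·75 + 25; 75 = 3·25 + 0 → 25
gcd(25, 225625): 225625 = 9025·25 + 0 → 25
gcd(25, 325): 325 = 13·25 + 0 → 25

25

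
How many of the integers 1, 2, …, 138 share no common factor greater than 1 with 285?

Prime factors of 285: 3, 5, 19. Count integers ≤ 138 divisible by none of them.
By inclusion–exclusion: 138 − ⌊138/3⌋ − ⌊138/5⌋ − ⌊138/19⌋ + ⌊138/15⌋ + ⌊138/57⌋ + ⌊138/95⌋ − ⌊138/285⌋ = 70.

70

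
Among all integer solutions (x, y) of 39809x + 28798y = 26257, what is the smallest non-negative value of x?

Euclid: 39809 = 1·28798 + 11011; 28798 = 2·11011 + 6776; 11011 = 1·6776 + 4235; 6776 = 1·4235 + 2541; 4235 = 1·2541 + 1694; 2541 = 1·1694 + 847; 1694 = 2·847 + 0 → gcd = 847; 26257 = 847·31.
Back-substitution yields 39809·(-13) + 28798·(18) = 847, so one solution is x = -13·31 = -403, y = 18·31 = 558.
Solutions in x differ by 28798/847 = 34; the one in [0, 34) is -403 mod 34 = 5.

5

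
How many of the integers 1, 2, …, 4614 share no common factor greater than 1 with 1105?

3207

1105 = 5·13·17. Inclusion–exclusion on these primes:
4614 − ⌊4614/5⌋ − ⌊4614/13⌋ − ⌊4614/17⌋ + ⌊4614/65⌋ + ⌊4614/85⌋ + ⌊4614/221⌋ − ⌊4614/1105⌋ = 3207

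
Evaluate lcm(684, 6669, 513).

lcm(684, 6669) = 684·6669/gcd = 4561596/171 = 26676
lcm(26676, 513) = 26676·513/gcd = 13684788/513 = 26676

26676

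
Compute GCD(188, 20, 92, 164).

gcd(188, 20): 188 = 9·20 + 8; 20 = 2·8 + 4; 8 = 2·4 + 0 → 4
gcd(4, 92): 92 = 23·4 + 0 → 4
gcd(4, 164): 164 = 41·4 + 0 → 4

4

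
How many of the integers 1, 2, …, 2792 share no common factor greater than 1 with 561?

1593

Prime factors of 561: 3, 11, 17. Count integers ≤ 2792 divisible by none of them.
By inclusion–exclusion: 2792 − ⌊2792/3⌋ − ⌊2792/11⌋ − ⌊2792/17⌋ + ⌊2792/33⌋ + ⌊2792/51⌋ + ⌊2792/187⌋ − ⌊2792/561⌋ = 1593.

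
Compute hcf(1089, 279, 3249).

9

gcd(1089, 279): 1089 = 3·279 + 252; 279 = 1·252 + 27; 252 = 9·27 + 9; 27 = 3·9 + 0 → 9
gcd(9, 3249): 3249 = 361·9 + 0 → 9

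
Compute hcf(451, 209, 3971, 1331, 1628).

gcd(451, 209): 451 = 2·209 + 33; 209 = 6·33 + 11; 33 = 3·11 + 0 → 11
gcd(11, 3971): 3971 = 361·11 + 0 → 11
gcd(11, 1331): 1331 = 121·11 + 0 → 11
gcd(11, 1628): 1628 = 148·11 + 0 → 11

11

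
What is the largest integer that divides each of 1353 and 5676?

33

Euclid: 5676 = 4·1353 + 264; 1353 = 5·264 + 33; 264 = 8·33 + 0. Last nonzero remainder: 33.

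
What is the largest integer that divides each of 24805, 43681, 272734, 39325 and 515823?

121

24805 = 5 · 11² · 41; 43681 = 11² · 19²; 272734 = 2 · 7² · 11² · 23; 39325 = 5² · 11² · 13; 515823 = 3 · 7² · 11² · 29
gcd takes min exponent of each prime: 11² = 121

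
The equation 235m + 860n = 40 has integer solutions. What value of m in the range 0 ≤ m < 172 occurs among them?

88

gcd(235, 860) = 5 (Euclid: 860 = 3·235 + 155; 235 = 1·155 + 80; 155 = 1·80 + 75; 80 = 1·75 + 5; 75 = 15·5 + 0), and 5 | 40.
Extended Euclid: 235·(11) + 860·(-3) = 5. Scale by 8: m₀ = 88.
General solution m = m₀ + 172t; reducing mod 172 gives m = 88 (and n = -24).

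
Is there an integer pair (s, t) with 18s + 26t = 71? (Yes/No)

No

By Bézout, 18s + 26t = 71 has integer solutions iff gcd(18, 26) | 71.
Euclid: 26 = 1·18 + 8; 18 = 2·8 + 2; 8 = 4·2 + 0. gcd = 2; 71 mod 2 = 1. No.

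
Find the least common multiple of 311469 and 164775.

17107434825

gcd first: 311469 = 1·164775 + 146694; 164775 = 1·146694 + 18081; 146694 = 8·18081 + 2046; 18081 = 8·2046 + 1713; 2046 = 1·1713 + 333; 1713 = 5·333 + 48; 333 = 6·48 + 45; 48 = 1·45 + 3; 45 = 15·3 + 0 → gcd = 3
lcm = 311469·164775/gcd = 51322304475/3 = 17107434825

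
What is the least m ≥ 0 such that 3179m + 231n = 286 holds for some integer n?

20

Reduce mod 231: 3179m ≡ 286 (mod 231). With g = gcd(3179, 231) = 11 dividing 286, divide through: 289m ≡ 26 (mod 21).
Since gcd(289, 21) = 1, m ≡ 26·(289)⁻¹ ≡ 20 (mod 21). Smallest non-negative: 20.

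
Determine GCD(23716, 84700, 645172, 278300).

gcd(23716, 84700): 84700 = 3·23716 + 13552; 23716 = 1·13552 + 10164; 13552 = 1·10164 + 3388; 10164 = 3·3388 + 0 → 3388
gcd(3388, 645172): 645172 = 190·3388 + 1452; 3388 = 2·1452 + 484; 1452 = 3·484 + 0 → 484
gcd(484, 278300): 278300 = 575·484 + 0 → 484

484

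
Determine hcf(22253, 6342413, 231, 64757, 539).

gcd(22253, 6342413): 6342413 = 285·22253 + 308; 22253 = 72·308 + 77; 308 = 4·77 + 0 → 77
gcd(77, 231): 231 = 3·77 + 0 → 77
gcd(77, 64757): 64757 = 841·77 + 0 → 77
gcd(77, 539): 539 = 7·77 + 0 → 77

77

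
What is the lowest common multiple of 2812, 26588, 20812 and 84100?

2044705783904300

2812 = 2² · 19 · 37; 26588 = 2² · 17² · 23; 20812 = 2² · 11² · 43; 84100 = 2² · 5² · 29²
lcm takes max exponent of each prime: 2² · 5² · 11² · 17² · 19 · 23 · 29² · 37 · 43 = 2044705783904300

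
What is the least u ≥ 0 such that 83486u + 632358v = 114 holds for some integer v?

Euclid: 632358 = 7·83486 + 47956; 83486 = 1·47956 + 35530; 47956 = 1·35530 + 12426; 35530 = 2·12426 + 10678; 12426 = 1·10678 + 1748; 10678 = 6·1748 + 190; 1748 = 9·190 + 38; 190 = 5·38 + 0 → gcd = 38; 114 = 38·3.
Back-substitution yields 83486·(-3257) + 632358·(430) = 38, so one solution is u = -3257·3 = -9771, v = 430·3 = 1290.
Solutions in u differ by 632358/38 = 16641; the one in [0, 16641) is -9771 mod 16641 = 6870.

6870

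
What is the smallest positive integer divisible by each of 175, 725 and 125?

175 = 5² · 7; 725 = 5² · 29; 125 = 5³
lcm takes max exponent of each prime: 5³ · 7 · 29 = 25375

25375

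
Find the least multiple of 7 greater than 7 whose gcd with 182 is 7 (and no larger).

21

182 = 7·26. Any m with gcd(m, 182) = 7 is a multiple of 7, say 7s, with s coprime to 26.
Need s > 7/7, so s ≥ 2. First s ≥ 2 with gcd(s, 26) = 1 is s = 3. Thus m = 7·3 = 21.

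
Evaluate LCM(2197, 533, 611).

lcm(2197, 533) = 2197·533/gcd = 1171001/13 = 90077
lcm(90077, 611) = 90077·611/gcd = 55037047/13 = 4233619

4233619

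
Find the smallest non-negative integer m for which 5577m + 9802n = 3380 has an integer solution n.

Euclid: 9802 = 1·5577 + 4225; 5577 = 1·4225 + 1352; 4225 = 3·1352 + 169; 1352 = 8·169 + 0 → gcd = 169; 3380 = 169·20.
Back-substitution yields 5577·(-7) + 9802·(4) = 169, so one solution is m = -7·20 = -140, n = 4·20 = 80.
Solutions in m differ by 9802/169 = 58; the one in [0, 58) is -140 mod 58 = 34.

34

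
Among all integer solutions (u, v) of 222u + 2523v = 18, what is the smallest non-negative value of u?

Euclid: 2523 = 11·222 + 81; 222 = 2·81 + 60; 81 = 1·60 + 21; 60 = 2·21 + 18; 21 = 1·18 + 3; 18 = 6·3 + 0 → gcd = 3; 18 = 3·6.
Back-substitution yields 222·(-125) + 2523·(11) = 3, so one solution is u = -125·6 = -750, v = 11·6 = 66.
Solutions in u differ by 2523/3 = 841; the one in [0, 841) is -750 mod 841 = 91.

91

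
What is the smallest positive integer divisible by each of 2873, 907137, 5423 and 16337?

2873 = 13² · 17; 907137 = 3² · 7² · 11² · 17; 5423 = 11 · 17 · 29; 16337 = 17 · 31²
lcm takes max exponent of each prime: 3² · 7² · 11² · 13² · 17 · 29 · 31² = 4272489177957

4272489177957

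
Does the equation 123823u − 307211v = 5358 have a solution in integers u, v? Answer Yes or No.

No

By Bézout, 123823u − 307211v = 5358 has integer solutions iff gcd(123823, 307211) | 5358.
Euclid: 307211 = 2·123823 + 59565; 123823 = 2·59565 + 4693; 59565 = 12·4693 + 3249; 4693 = 1·3249 + 1444; 3249 = 2·1444 + 361; 1444 = 4·361 + 0. gcd = 361; 5358 mod 361 = 304. No.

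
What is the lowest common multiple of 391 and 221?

391 = 17 · 23; 221 = 13 · 17
max exponents: 13 · 17 · 23 = 5083

5083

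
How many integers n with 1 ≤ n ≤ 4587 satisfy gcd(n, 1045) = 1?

1045 = 5·11·19. Inclusion–exclusion on these primes:
4587 − ⌊4587/5⌋ − ⌊4587/11⌋ − ⌊4587/19⌋ + ⌊4587/55⌋ + ⌊4587/95⌋ + ⌊4587/209⌋ − ⌊4587/1045⌋ = 3160

3160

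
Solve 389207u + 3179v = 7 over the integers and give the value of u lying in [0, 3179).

1867

Reduce mod 3179: 389207u ≡ 7 (mod 3179). With g = gcd(389207, 3179) = 1 dividing 7, divide through: 389207u ≡ 7 (mod 3179).
Since gcd(389207, 3179) = 1, u ≡ 7·(389207)⁻¹ ≡ 1867 (mod 3179). Smallest non-negative: 1867.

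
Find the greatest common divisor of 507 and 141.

Euclid: 507 = 3·141 + 84; 141 = 1·84 + 57; 84 = 1·57 + 27; 57 = 2·27 + 3; 27 = 9·3 + 0. Last nonzero remainder: 3.

3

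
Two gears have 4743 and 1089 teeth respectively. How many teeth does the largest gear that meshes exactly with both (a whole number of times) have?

4743 = 3² · 17 · 31
1089 = 3² · 11²
Common: 3² = 9

9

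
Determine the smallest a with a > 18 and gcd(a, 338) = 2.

Multiples of 2 above 18: 2·10, 2·11, … . Need the cofactor coprime to 338/2 = 169.
Checking s = 10, 11, … the first with gcd(s, 169) = 1 is s = 10, giving 20.

20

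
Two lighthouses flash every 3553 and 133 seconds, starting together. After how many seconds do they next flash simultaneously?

24871

3553 = 11 · 17 · 19; 133 = 7 · 19
max exponents: 7 · 11 · 17 · 19 = 24871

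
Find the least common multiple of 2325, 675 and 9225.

lcm(2325, 675) = 2325·675/gcd = 1569375/75 = 20925
lcm(20925, 9225) = 20925·9225/gcd = 193033125/225 = 857925

857925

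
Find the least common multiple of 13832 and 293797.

30554888

gcd first: 293797 = 21·13832 + 3325; 13832 = 4·3325 + 532; 3325 = 6·532 + 133; 532 = 4·133 + 0 → gcd = 133
lcm = 13832·293797/gcd = 4063800104/133 = 30554888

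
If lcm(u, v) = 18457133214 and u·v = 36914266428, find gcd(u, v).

From gcd × lcm = uv: gcd = 36914266428 / 18457133214 = 2.

2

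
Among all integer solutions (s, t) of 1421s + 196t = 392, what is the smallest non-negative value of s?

0

Reduce mod 196: 1421s ≡ 392 (mod 196). With g = gcd(1421, 196) = 49 dividing 392, divide through: 29s ≡ 8 (mod 4).
Since gcd(29, 4) = 1, s ≡ 8·(29)⁻¹ ≡ 0 (mod 4). Smallest non-negative: 0.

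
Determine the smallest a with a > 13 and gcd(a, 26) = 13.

39

gcd(a, 26) = 13 forces 13 | a; write a = 13s. Then gcd(13s, 13·2) = 13·gcd(s, 2), so need gcd(s, 2) = 1.
13s > 13 gives s ≥ 2. The least s ≥ 2 coprime to 2 is 3, so a = 13·3 = 39.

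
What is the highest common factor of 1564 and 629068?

68

1564 = 2² · 17 · 23
629068 = 2² · 11 · 17 · 29²
Common: 2² · 17 = 68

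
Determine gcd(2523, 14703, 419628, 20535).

3

gcd(2523, 14703): 14703 = 5·2523 + 2088; 2523 = 1·2088 + 435; 2088 = 4·435 + 348; 435 = 1·348 + 87; 348 = 4·87 + 0 → 87
gcd(87, 419628): 419628 = 4823·87 + 27; 87 = 3·27 + 6; 27 = 4·6 + 3; 6 = 2·3 + 0 → 3
gcd(3, 20535): 20535 = 6845·3 + 0 → 3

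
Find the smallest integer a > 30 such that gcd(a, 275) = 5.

Multiples of 5 above 30: 5·7, 5·8, … . Need the cofactor coprime to 275/5 = 55.
Checking s = 7, 8, … the first with gcd(s, 55) = 1 is s = 7, giving 35.

35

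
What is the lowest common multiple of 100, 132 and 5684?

4689300

100 = 2² · 5²; 132 = 2² · 3 · 11; 5684 = 2² · 7² · 29
lcm takes max exponent of each prime: 2² · 3 · 5² · 7² · 11 · 29 = 4689300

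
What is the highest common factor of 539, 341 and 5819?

539 = 7² · 11; 341 = 11 · 31; 5819 = 11 · 23²
gcd takes min exponent of each prime: 11 = 11

11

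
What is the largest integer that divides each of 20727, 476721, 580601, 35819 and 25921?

20727 = 3² · 7² · 47; 476721 = 3² · 7² · 23 · 47; 580601 = 7² · 17² · 41; 35819 = 7² · 17 · 43; 25921 = 7² · 23²
gcd takes min exponent of each prime: 7² = 49

49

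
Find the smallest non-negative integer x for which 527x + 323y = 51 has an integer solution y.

5

gcd(527, 323) = 17 (Euclid: 527 = 1·323 + 204; 323 = 1·204 + 119; 204 = 1·119 + 85; 119 = 1·85 + 34; 85 = 2·34 + 17; 34 = 2·17 + 0), and 17 | 51.
Extended Euclid: 527·(8) + 323·(-13) = 17. Scale by 3: x₀ = 24.
General solution x = x₀ + 19t; reducing mod 19 gives x = 5 (and y = -8).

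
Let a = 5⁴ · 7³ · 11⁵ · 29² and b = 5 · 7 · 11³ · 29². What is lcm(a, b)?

max exponent per prime: 5⁴ · 7³ · 11⁵ · 29² = 29035784133125

29035784133125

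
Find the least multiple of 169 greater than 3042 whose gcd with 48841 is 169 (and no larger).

gcd(x, 48841) = 169 forces 169 | x; write x = 169s. Then gcd(169s, 169·289) = 169·gcd(s, 289), so need gcd(s, 289) = 1.
169s > 3042 gives s ≥ 19. The least s ≥ 19 coprime to 289 is 19, so x = 169·19 = 3211.

3211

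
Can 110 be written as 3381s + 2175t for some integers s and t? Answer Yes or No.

gcd(3381, 2175): 3381 = 1·2175 + 1206; 2175 = 1·1206 + 969; 1206 = 1·969 + 237; 969 = 4·237 + 21; 237 = 11·21 + 6; 21 = 3·6 + 3; 6 = 2·3 + 0 → 3
3 does not divide 110, so a solution does not exist.

No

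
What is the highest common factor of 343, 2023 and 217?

343 = 7³; 2023 = 7 · 17²; 217 = 7 · 31
gcd takes min exponent of each prime: 7 = 7

7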